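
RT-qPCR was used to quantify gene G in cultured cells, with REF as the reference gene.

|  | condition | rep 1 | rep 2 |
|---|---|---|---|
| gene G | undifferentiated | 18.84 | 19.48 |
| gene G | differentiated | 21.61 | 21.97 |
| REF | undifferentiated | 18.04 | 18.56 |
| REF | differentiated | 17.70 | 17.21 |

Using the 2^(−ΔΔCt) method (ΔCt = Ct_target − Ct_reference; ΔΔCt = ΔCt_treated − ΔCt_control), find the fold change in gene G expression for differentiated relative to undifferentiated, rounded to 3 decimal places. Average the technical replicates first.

Mean Ct: gene G undifferentiated 19.160; gene G differentiated 21.790; REF undifferentiated 18.300; REF differentiated 17.455
ΔCt(undifferentiated) = 19.160 − 18.300 = 0.860
ΔCt(differentiated) = 21.790 − 17.455 = 4.335
ΔΔCt = 4.335 − 0.860 = 3.475
Fold change = 2^(−3.475) = 0.0899

0.090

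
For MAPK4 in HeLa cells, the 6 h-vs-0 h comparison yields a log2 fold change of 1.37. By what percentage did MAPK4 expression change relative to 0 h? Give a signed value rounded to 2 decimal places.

158.47%

Fold change = 2^(1.37) = 2.5847
Percent change = (FC − 1) × 100% = (2.5847 − 1) × 100 = 158.47%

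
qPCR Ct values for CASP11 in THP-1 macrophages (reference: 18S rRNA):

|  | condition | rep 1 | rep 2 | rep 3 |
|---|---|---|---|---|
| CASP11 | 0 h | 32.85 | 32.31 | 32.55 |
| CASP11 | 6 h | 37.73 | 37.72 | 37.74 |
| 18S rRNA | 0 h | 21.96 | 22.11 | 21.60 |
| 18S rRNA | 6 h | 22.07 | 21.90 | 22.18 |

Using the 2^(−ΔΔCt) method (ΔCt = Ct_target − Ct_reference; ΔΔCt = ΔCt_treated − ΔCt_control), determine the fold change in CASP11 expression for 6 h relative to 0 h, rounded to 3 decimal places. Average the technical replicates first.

Mean Ct: CASP11 0 h 32.570; CASP11 6 h 37.730; 18S rRNA 0 h 21.890; 18S rRNA 6 h 22.050
ΔCt(0 h) = 32.570 − 21.890 = 10.680
ΔCt(6 h) = 37.730 − 22.050 = 15.680
ΔΔCt = 15.680 − 10.680 = 5.000
Fold change = 2^(−5.000) = 0.0313

0.031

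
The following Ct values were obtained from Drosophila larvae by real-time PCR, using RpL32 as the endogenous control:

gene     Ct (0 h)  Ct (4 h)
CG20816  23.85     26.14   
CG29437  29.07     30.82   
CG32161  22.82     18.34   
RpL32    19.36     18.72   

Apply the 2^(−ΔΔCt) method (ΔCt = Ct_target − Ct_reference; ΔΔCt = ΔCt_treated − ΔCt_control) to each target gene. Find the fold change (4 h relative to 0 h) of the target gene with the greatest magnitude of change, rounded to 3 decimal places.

CG20816: ΔΔCt = (26.14−18.72) − (23.85−19.36) = 7.42 − 4.49 = 2.93; fold change = 2^-2.93 = 0.131
CG29437: ΔΔCt = (30.82−18.72) − (29.07−19.36) = 12.10 − 9.71 = 2.39; fold change = 2^-2.39 = 0.191
CG32161: ΔΔCt = (18.34−18.72) − (22.82−19.36) = -0.38 − 3.46 = -3.84; fold change = 2^3.84 = 14.320
CG32161 has the largest |ΔΔCt| = 3.84.

14.320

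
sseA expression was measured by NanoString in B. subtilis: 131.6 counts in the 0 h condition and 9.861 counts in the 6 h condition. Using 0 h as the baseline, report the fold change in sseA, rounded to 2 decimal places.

Fold change = 9.861 / 131.6 = 0.075
sseA is downregulated.

0.07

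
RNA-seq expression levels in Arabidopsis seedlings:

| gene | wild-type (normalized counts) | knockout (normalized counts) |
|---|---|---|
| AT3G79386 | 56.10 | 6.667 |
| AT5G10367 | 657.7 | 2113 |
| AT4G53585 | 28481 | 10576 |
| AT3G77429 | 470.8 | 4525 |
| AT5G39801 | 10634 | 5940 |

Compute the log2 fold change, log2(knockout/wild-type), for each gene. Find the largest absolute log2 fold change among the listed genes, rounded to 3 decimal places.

log2(6.667/56.10) = -3.073  (AT3G79386)
log2(2113/657.7) = 1.684  (AT5G10367)
log2(10576/28481) = -1.429  (AT4G53585)
log2(4525/470.8) = 3.265  (AT3G77429)
log2(5940/10634) = -0.840  (AT5G39801)
The largest magnitude belongs to AT3G77429.

3.265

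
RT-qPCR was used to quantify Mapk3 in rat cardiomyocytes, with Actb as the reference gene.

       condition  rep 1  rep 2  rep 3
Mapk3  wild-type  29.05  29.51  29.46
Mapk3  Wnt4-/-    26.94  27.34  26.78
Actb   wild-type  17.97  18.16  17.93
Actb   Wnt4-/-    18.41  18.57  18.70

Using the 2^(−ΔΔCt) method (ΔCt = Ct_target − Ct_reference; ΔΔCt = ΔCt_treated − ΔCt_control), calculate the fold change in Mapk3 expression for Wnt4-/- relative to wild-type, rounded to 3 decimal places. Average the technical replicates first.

7.260

Mean Ct: Mapk3 wild-type 29.340; Mapk3 Wnt4-/- 27.020; Actb wild-type 18.020; Actb Wnt4-/- 18.560
ΔCt(wild-type) = 29.340 − 18.020 = 11.320
ΔCt(Wnt4-/-) = 27.020 − 18.560 = 8.460
ΔΔCt = 8.460 − 11.320 = -2.860
Fold change = 2^(−(-2.860)) = 2^2.860 = 7.2602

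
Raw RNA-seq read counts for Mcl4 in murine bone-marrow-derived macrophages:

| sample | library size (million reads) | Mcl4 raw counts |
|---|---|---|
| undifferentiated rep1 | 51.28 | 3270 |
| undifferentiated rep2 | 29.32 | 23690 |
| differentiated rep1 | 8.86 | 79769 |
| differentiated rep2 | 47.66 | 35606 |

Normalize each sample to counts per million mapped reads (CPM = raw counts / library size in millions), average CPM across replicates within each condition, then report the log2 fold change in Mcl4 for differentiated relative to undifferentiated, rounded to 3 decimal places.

CPM(undifferentiated rep1) = 3270 / 51.28 = 63.7676
CPM(undifferentiated rep2) = 23690 / 29.32 = 807.9809
CPM(differentiated rep1) = 79769 / 8.86 = 9003.2731
CPM(differentiated rep2) = 35606 / 47.66 = 747.0835
mean CPM(undifferentiated) = 435.8742; mean CPM(differentiated) = 4875.1783
Fold change = 4875.1783 / 435.8742 = 11.18483
log2(11.18483) = 3.4835

3.483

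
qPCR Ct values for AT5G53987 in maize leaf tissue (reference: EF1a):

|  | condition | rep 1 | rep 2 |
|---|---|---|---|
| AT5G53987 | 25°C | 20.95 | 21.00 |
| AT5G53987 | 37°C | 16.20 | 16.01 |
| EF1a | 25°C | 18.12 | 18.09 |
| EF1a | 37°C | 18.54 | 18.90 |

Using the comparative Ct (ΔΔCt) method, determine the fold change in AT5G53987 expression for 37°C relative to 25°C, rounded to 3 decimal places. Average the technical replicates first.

44.787

Mean Ct: AT5G53987 25°C 20.975; AT5G53987 37°C 16.105; EF1a 25°C 18.105; EF1a 37°C 18.720
ΔCt(25°C) = 20.975 − 18.105 = 2.870
ΔCt(37°C) = 16.105 − 18.720 = -2.615
ΔΔCt = -2.615 − 2.870 = -5.485
Fold change = 2^(−(-5.485)) = 2^5.485 = 44.7867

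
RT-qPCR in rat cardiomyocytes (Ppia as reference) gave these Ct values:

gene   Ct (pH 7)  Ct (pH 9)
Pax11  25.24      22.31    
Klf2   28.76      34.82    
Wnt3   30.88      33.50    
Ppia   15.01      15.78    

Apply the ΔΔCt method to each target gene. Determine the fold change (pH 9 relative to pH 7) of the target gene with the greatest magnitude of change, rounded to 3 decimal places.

0.026

Pax11: ΔΔCt = (22.31−15.78) − (25.24−15.01) = 6.53 − 10.23 = -3.70; fold change = 2^3.70 = 12.996
Klf2: ΔΔCt = (34.82−15.78) − (28.76−15.01) = 19.04 − 13.75 = 5.29; fold change = 2^-5.29 = 0.026
Wnt3: ΔΔCt = (33.50−15.78) − (30.88−15.01) = 17.72 − 15.87 = 1.85; fold change = 2^-1.85 = 0.277
Klf2 has the largest |ΔΔCt| = 5.29.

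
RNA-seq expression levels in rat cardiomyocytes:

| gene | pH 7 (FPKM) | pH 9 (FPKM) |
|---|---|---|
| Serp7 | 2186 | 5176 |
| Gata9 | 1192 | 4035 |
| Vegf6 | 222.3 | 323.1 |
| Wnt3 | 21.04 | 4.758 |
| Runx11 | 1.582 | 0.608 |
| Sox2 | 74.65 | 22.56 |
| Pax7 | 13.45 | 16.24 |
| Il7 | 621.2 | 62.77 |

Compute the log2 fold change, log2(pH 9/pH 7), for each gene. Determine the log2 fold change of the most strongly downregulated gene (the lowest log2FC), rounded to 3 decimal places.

log2(5176/2186) = 1.244  (Serp7)
log2(4035/1192) = 1.759  (Gata9)
log2(323.1/222.3) = 0.539  (Vegf6)
log2(4.758/21.04) = -2.145  (Wnt3)
log2(0.608/1.582) = -1.380  (Runx11)
log2(22.56/74.65) = -1.726  (Sox2)
log2(16.24/13.45) = 0.272  (Pax7)
log2(62.77/621.2) = -3.307  (Il7)
Il7 is most strongly downregulated.

-3.307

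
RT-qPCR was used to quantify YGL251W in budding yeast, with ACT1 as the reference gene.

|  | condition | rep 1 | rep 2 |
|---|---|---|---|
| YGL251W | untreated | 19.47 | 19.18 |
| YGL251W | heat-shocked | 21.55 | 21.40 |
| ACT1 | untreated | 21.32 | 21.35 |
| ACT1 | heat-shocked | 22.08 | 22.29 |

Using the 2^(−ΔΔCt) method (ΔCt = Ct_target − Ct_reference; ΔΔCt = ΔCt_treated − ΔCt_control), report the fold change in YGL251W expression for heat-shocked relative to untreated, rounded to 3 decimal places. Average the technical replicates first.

Mean Ct: YGL251W untreated 19.325; YGL251W heat-shocked 21.475; ACT1 untreated 21.335; ACT1 heat-shocked 22.185
ΔCt(untreated) = 19.325 − 21.335 = -2.010
ΔCt(heat-shocked) = 21.475 − 22.185 = -0.710
ΔΔCt = -0.710 − (-2.010) = 1.300
Fold change = 2^(−1.300) = 0.4061

0.406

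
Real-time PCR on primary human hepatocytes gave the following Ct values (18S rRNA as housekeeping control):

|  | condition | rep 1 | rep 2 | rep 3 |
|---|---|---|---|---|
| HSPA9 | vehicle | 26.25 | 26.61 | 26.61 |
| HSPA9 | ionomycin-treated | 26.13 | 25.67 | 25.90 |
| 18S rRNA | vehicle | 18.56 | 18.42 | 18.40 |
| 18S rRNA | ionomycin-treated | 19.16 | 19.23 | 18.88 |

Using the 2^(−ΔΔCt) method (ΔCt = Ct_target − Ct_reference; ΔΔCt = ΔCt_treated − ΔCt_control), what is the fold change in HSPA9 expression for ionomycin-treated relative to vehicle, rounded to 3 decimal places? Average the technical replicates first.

Mean Ct: HSPA9 vehicle 26.490; HSPA9 ionomycin-treated 25.900; 18S rRNA vehicle 18.460; 18S rRNA ionomycin-treated 19.090
ΔCt(vehicle) = 26.490 − 18.460 = 8.030
ΔCt(ionomycin-treated) = 25.900 − 19.090 = 6.810
ΔΔCt = 6.810 − 8.030 = -1.220
Fold change = 2^(−(-1.220)) = 2^1.220 = 2.3295

2.329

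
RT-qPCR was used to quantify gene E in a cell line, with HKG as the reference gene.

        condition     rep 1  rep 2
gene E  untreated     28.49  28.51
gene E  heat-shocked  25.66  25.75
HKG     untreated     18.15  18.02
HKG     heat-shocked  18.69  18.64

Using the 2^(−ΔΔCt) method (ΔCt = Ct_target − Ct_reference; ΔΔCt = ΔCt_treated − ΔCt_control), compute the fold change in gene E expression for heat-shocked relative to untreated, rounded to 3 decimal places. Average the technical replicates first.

10.375

Mean Ct: gene E untreated 28.500; gene E heat-shocked 25.705; HKG untreated 18.085; HKG heat-shocked 18.665
ΔCt(untreated) = 28.500 − 18.085 = 10.415
ΔCt(heat-shocked) = 25.705 − 18.665 = 7.040
ΔΔCt = 7.040 − 10.415 = -3.375
Fold change = 2^(−(-3.375)) = 2^3.375 = 10.3747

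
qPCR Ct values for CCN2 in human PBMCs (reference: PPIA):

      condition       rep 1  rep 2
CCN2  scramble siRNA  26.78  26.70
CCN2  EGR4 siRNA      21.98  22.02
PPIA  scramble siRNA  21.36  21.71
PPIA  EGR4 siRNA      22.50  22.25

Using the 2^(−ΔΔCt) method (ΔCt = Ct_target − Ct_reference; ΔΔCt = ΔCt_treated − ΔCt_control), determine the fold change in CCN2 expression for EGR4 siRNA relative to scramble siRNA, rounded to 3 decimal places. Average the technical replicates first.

47.835

Mean Ct: CCN2 scramble siRNA 26.740; CCN2 EGR4 siRNA 22.000; PPIA scramble siRNA 21.535; PPIA EGR4 siRNA 22.375
ΔCt(scramble siRNA) = 26.740 − 21.535 = 5.205
ΔCt(EGR4 siRNA) = 22.000 − 22.375 = -0.375
ΔΔCt = -0.375 − 5.205 = -5.580
Fold change = 2^(−(-5.580)) = 2^5.580 = 47.8352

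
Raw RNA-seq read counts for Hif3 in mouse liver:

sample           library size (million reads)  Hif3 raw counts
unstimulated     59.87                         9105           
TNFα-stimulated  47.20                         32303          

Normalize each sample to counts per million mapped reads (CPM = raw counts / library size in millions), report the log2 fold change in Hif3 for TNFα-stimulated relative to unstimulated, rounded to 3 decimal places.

2.170

CPM(unstimulated) = 9105 / 59.87 = 152.0795
CPM(TNFα-stimulated) = 32303 / 47.20 = 684.3856
Fold change = 684.3856 / 152.0795 = 4.50018
log2(4.50018) = 2.1700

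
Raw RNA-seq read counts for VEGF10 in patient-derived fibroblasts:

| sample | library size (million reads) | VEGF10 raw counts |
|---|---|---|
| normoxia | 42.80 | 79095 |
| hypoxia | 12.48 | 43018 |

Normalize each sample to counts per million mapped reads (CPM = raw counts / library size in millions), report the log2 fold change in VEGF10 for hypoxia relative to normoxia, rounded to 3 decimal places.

CPM(normoxia) = 79095 / 42.80 = 1848.0140
CPM(hypoxia) = 43018 / 12.48 = 3446.9551
Fold change = 3446.9551 / 1848.0140 = 1.86522
log2(1.86522) = 0.8993

0.899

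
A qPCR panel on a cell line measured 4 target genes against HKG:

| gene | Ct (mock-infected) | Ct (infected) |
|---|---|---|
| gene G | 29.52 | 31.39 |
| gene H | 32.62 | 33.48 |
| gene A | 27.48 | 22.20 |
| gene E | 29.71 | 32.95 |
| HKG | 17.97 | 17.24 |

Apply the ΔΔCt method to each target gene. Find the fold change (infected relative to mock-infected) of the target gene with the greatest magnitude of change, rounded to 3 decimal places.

gene G: ΔΔCt = (31.39−17.24) − (29.52−17.97) = 14.15 − 11.55 = 2.60; fold change = 2^-2.60 = 0.165
gene H: ΔΔCt = (33.48−17.24) − (32.62−17.97) = 16.24 − 14.65 = 1.59; fold change = 2^-1.59 = 0.332
gene A: ΔΔCt = (22.20−17.24) − (27.48−17.97) = 4.96 − 9.51 = -4.55; fold change = 2^4.55 = 23.425
gene E: ΔΔCt = (32.95−17.24) − (29.71−17.97) = 15.71 − 11.74 = 3.97; fold change = 2^-3.97 = 0.064
gene A has the largest |ΔΔCt| = 4.55.

23.425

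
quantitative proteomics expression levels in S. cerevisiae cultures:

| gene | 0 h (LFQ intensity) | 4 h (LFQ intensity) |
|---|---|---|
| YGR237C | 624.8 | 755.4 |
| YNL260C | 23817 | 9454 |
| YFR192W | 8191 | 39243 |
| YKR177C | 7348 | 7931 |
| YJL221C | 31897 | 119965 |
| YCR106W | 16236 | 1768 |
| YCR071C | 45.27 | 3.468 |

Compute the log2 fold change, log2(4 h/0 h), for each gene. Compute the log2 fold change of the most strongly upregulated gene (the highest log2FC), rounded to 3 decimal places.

2.260

log2(755.4/624.8) = 0.274  (YGR237C)
log2(9454/23817) = -1.333  (YNL260C)
log2(39243/8191) = 2.260  (YFR192W)
log2(7931/7348) = 0.110  (YKR177C)
log2(119965/31897) = 1.911  (YJL221C)
log2(1768/16236) = -3.199  (YCR106W)
log2(3.468/45.27) = -3.706  (YCR071C)
YFR192W is most strongly upregulated.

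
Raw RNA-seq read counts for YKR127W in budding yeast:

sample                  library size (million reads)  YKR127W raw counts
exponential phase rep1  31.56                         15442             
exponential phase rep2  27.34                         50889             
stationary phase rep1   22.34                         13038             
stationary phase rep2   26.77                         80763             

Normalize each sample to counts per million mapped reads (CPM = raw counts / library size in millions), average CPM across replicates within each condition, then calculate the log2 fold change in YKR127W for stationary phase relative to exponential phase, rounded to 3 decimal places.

0.615

CPM(exponential phase rep1) = 15442 / 31.56 = 489.2902
CPM(exponential phase rep2) = 50889 / 27.34 = 1861.3387
CPM(stationary phase rep1) = 13038 / 22.34 = 583.6168
CPM(stationary phase rep2) = 80763 / 26.77 = 3016.9219
mean CPM(exponential phase) = 1175.3145; mean CPM(stationary phase) = 1800.2694
Fold change = 1800.2694 / 1175.3145 = 1.53173
log2(1.53173) = 0.6152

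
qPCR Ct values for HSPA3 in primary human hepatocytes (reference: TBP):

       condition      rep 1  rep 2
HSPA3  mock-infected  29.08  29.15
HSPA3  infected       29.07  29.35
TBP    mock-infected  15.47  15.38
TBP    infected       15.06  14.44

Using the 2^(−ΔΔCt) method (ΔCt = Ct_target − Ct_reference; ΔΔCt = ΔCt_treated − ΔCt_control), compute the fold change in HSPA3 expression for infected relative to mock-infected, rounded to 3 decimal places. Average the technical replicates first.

Mean Ct: HSPA3 mock-infected 29.115; HSPA3 infected 29.210; TBP mock-infected 15.425; TBP infected 14.750
ΔCt(mock-infected) = 29.115 − 15.425 = 13.690
ΔCt(infected) = 29.210 − 14.750 = 14.460
ΔΔCt = 14.460 − 13.690 = 0.770
Fold change = 2^(−0.770) = 0.5864

0.586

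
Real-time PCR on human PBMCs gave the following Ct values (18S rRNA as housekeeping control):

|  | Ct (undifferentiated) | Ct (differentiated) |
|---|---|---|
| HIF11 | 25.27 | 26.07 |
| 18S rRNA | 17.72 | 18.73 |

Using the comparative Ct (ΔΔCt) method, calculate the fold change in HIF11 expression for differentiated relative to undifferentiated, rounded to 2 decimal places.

1.16

ΔCt(undifferentiated) = 25.270 − 17.720 = 7.550
ΔCt(differentiated) = 26.070 − 18.730 = 7.340
ΔΔCt = 7.340 − 7.550 = -0.210
Fold change = 2^(−(-0.210)) = 2^0.210 = 1.157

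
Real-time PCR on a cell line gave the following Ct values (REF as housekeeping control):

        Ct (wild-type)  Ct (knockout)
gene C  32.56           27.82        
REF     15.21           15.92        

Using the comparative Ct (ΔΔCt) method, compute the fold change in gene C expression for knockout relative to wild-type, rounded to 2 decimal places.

ΔCt(wild-type) = 32.560 − 15.210 = 17.350
ΔCt(knockout) = 27.820 − 15.920 = 11.900
ΔΔCt = 11.900 − 17.350 = -5.450
Fold change = 2^(−(-5.450)) = 2^5.450 = 43.713

43.71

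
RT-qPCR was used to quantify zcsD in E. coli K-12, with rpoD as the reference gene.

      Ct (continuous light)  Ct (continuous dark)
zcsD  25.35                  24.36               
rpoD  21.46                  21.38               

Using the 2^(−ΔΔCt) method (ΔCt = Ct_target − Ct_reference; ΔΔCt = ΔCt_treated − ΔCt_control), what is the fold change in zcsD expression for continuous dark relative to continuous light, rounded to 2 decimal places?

1.88

ΔCt(continuous light) = 25.350 − 21.460 = 3.890
ΔCt(continuous dark) = 24.360 − 21.380 = 2.980
ΔΔCt = 2.980 − 3.890 = -0.910
Fold change = 2^(−(-0.910)) = 2^0.910 = 1.879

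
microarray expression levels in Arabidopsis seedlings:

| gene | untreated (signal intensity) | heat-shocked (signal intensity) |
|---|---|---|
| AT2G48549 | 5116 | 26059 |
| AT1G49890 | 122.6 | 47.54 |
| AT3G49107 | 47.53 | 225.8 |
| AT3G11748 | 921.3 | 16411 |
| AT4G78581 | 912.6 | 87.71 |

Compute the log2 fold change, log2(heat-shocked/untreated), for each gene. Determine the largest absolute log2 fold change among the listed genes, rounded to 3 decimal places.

4.155

log2(26059/5116) = 2.349  (AT2G48549)
log2(47.54/122.6) = -1.367  (AT1G49890)
log2(225.8/47.53) = 2.248  (AT3G49107)
log2(16411/921.3) = 4.155  (AT3G11748)
log2(87.71/912.6) = -3.379  (AT4G78581)
The largest magnitude belongs to AT3G11748.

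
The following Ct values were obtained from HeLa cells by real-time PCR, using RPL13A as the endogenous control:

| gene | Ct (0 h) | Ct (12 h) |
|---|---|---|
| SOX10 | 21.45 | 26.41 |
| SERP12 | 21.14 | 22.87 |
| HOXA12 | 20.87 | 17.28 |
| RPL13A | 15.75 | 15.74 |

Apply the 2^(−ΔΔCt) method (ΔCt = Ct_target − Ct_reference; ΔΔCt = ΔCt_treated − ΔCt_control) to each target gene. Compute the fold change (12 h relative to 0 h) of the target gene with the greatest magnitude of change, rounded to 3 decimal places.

0.032

SOX10: ΔΔCt = (26.41−15.74) − (21.45−15.75) = 10.67 − 5.70 = 4.97; fold change = 2^-4.97 = 0.032
SERP12: ΔΔCt = (22.87−15.74) − (21.14−15.75) = 7.13 − 5.39 = 1.74; fold change = 2^-1.74 = 0.299
HOXA12: ΔΔCt = (17.28−15.74) − (20.87−15.75) = 1.54 − 5.12 = -3.58; fold change = 2^3.58 = 11.959
SOX10 has the largest |ΔΔCt| = 4.97.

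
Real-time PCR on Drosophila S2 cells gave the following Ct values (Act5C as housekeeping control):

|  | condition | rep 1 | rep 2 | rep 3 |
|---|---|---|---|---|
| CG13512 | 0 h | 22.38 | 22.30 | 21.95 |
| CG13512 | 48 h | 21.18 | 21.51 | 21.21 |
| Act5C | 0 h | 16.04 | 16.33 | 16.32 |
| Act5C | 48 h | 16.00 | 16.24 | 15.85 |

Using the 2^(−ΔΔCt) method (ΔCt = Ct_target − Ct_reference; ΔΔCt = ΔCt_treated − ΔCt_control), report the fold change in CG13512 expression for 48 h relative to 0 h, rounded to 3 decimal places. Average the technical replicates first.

1.636

Mean Ct: CG13512 0 h 22.210; CG13512 48 h 21.300; Act5C 0 h 16.230; Act5C 48 h 16.030
ΔCt(0 h) = 22.210 − 16.230 = 5.980
ΔCt(48 h) = 21.300 − 16.030 = 5.270
ΔΔCt = 5.270 − 5.980 = -0.710
Fold change = 2^(−(-0.710)) = 2^0.710 = 1.6358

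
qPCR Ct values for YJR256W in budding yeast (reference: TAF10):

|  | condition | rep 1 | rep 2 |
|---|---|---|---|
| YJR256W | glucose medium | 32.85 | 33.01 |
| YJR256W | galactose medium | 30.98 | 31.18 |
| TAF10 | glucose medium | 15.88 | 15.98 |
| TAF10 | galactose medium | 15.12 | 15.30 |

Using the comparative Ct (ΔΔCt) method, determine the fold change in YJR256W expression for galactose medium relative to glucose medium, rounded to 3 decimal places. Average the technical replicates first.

Mean Ct: YJR256W glucose medium 32.930; YJR256W galactose medium 31.080; TAF10 glucose medium 15.930; TAF10 galactose medium 15.210
ΔCt(glucose medium) = 32.930 − 15.930 = 17.000
ΔCt(galactose medium) = 31.080 − 15.210 = 15.870
ΔΔCt = 15.870 − 17.000 = -1.130
Fold change = 2^(−(-1.130)) = 2^1.130 = 2.1886

2.189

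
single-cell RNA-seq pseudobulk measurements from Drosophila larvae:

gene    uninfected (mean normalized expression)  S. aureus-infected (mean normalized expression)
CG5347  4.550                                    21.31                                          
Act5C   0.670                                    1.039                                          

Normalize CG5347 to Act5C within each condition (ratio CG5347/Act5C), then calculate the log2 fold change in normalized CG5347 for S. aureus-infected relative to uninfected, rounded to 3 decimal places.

CG5347/Act5C (uninfected) = 4.550 / 0.670 = 6.791
CG5347/Act5C (S. aureus-infected) = 21.31 / 1.039 = 20.51
Fold change = 20.51 / 6.791 = 3.0202
log2(3.0202) = 1.5946

1.595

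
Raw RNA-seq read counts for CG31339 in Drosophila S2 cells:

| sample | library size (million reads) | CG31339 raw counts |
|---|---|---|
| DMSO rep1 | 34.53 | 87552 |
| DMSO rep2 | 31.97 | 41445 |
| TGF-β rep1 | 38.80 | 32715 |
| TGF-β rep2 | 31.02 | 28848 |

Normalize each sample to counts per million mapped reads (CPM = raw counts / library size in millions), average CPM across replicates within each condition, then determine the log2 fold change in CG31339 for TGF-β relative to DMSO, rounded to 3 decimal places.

-1.112

CPM(DMSO rep1) = 87552 / 34.53 = 2535.5343
CPM(DMSO rep2) = 41445 / 31.97 = 1296.3716
CPM(TGF-β rep1) = 32715 / 38.80 = 843.1701
CPM(TGF-β rep2) = 28848 / 31.02 = 929.9807
mean CPM(DMSO) = 1915.9530; mean CPM(TGF-β) = 886.5754
Fold change = 886.5754 / 1915.9530 = 0.46273
log2(0.46273) = -1.1117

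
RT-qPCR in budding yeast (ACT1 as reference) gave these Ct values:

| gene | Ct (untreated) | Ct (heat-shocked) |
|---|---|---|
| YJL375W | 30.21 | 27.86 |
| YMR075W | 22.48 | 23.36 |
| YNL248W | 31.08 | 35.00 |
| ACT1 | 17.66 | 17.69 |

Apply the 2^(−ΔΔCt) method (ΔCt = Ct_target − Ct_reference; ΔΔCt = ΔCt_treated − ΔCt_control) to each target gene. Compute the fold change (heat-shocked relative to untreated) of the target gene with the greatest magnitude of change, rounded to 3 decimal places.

YJL375W: ΔΔCt = (27.86−17.69) − (30.21−17.66) = 10.17 − 12.55 = -2.38; fold change = 2^2.38 = 5.205
YMR075W: ΔΔCt = (23.36−17.69) − (22.48−17.66) = 5.67 − 4.82 = 0.85; fold change = 2^-0.85 = 0.555
YNL248W: ΔΔCt = (35.00−17.69) − (31.08−17.66) = 17.31 − 13.42 = 3.89; fold change = 2^-3.89 = 0.067
YNL248W has the largest |ΔΔCt| = 3.89.

0.067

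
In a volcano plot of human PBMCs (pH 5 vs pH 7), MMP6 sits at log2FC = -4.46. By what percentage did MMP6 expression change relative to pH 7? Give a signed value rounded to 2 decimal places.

-95.46%

Fold change = 2^(-4.46) = 0.0454
Percent change = (FC − 1) × 100% = (0.0454 − 1) × 100 = -95.46%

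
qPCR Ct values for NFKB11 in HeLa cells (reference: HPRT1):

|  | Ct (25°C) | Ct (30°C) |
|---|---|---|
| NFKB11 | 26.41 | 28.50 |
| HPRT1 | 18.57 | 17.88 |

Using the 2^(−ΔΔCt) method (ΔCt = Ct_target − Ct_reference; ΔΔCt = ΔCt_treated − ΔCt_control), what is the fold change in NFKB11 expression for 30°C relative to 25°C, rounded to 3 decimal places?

0.146

ΔCt(25°C) = 26.410 − 18.570 = 7.840
ΔCt(30°C) = 28.500 − 17.880 = 10.620
ΔΔCt = 10.620 − 7.840 = 2.780
Fold change = 2^(−2.780) = 0.1456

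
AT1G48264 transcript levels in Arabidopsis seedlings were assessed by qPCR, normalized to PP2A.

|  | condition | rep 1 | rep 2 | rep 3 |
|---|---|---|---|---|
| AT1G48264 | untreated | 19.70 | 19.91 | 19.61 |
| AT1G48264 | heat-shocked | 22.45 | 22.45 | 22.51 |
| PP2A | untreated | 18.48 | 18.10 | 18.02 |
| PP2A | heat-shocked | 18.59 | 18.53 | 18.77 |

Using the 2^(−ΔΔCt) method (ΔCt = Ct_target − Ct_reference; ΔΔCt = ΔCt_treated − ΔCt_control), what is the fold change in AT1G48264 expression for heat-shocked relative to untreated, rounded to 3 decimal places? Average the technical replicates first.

Mean Ct: AT1G48264 untreated 19.740; AT1G48264 heat-shocked 22.470; PP2A untreated 18.200; PP2A heat-shocked 18.630
ΔCt(untreated) = 19.740 − 18.200 = 1.540
ΔCt(heat-shocked) = 22.470 − 18.630 = 3.840
ΔΔCt = 3.840 − 1.540 = 2.300
Fold change = 2^(−2.300) = 0.2031

0.203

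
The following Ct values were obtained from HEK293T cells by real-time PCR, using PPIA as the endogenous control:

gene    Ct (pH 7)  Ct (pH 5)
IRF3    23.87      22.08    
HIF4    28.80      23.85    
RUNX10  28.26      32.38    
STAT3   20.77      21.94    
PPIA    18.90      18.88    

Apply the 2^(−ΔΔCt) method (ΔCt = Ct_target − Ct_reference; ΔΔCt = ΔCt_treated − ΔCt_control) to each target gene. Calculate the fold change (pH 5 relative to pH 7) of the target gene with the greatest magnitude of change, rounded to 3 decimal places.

30.484

IRF3: ΔΔCt = (22.08−18.88) − (23.87−18.90) = 3.20 − 4.97 = -1.77; fold change = 2^1.77 = 3.411
HIF4: ΔΔCt = (23.85−18.88) − (28.80−18.90) = 4.97 − 9.90 = -4.93; fold change = 2^4.93 = 30.484
RUNX10: ΔΔCt = (32.38−18.88) − (28.26−18.90) = 13.50 − 9.36 = 4.14; fold change = 2^-4.14 = 0.057
STAT3: ΔΔCt = (21.94−18.88) − (20.77−18.90) = 3.06 − 1.87 = 1.19; fold change = 2^-1.19 = 0.438
HIF4 has the largest |ΔΔCt| = 4.93.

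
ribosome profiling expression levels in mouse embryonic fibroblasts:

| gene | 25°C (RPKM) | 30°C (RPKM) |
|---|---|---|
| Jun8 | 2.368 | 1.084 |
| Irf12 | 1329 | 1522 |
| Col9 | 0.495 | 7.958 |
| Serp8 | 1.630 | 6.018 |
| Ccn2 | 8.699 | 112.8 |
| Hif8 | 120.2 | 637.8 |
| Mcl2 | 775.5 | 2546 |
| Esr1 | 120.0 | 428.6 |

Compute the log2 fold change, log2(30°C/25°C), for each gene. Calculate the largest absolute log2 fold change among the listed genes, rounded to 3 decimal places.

4.007

log2(1.084/2.368) = -1.127  (Jun8)
log2(1522/1329) = 0.196  (Irf12)
log2(7.958/0.495) = 4.007  (Col9)
log2(6.018/1.630) = 1.884  (Serp8)
log2(112.8/8.699) = 3.697  (Ccn2)
log2(637.8/120.2) = 2.408  (Hif8)
log2(2546/775.5) = 1.715  (Mcl2)
log2(428.6/120.0) = 1.837  (Esr1)
The largest magnitude belongs to Col9.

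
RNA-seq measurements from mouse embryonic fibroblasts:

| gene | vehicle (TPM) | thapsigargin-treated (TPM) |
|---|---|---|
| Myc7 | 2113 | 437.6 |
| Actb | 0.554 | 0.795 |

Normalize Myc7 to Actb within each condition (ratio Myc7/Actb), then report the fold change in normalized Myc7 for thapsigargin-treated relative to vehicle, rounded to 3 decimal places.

Myc7/Actb (vehicle) = 2113 / 0.554 = 3814.1
Myc7/Actb (thapsigargin-treated) = 437.6 / 0.795 = 550.44
Fold change = 550.44 / 3814.1 = 0.1443

0.144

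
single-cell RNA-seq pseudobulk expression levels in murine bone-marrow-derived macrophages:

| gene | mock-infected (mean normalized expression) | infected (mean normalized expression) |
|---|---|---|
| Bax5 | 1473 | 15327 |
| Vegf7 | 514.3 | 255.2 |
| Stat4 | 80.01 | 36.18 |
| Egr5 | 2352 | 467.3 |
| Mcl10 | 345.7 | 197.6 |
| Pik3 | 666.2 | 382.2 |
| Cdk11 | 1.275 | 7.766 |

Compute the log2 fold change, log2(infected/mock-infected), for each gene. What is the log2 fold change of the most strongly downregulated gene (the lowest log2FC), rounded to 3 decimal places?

-2.331

log2(15327/1473) = 3.379  (Bax5)
log2(255.2/514.3) = -1.011  (Vegf7)
log2(36.18/80.01) = -1.145  (Stat4)
log2(467.3/2352) = -2.331  (Egr5)
log2(197.6/345.7) = -0.807  (Mcl10)
log2(382.2/666.2) = -0.802  (Pik3)
log2(7.766/1.275) = 2.607  (Cdk11)
Egr5 is most strongly downregulated.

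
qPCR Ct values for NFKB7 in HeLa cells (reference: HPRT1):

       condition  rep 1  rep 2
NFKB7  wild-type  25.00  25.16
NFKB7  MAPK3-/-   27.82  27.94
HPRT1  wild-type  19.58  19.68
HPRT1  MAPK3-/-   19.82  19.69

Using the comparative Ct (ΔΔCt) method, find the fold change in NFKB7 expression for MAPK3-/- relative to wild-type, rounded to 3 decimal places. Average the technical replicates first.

Mean Ct: NFKB7 wild-type 25.080; NFKB7 MAPK3-/- 27.880; HPRT1 wild-type 19.630; HPRT1 MAPK3-/- 19.755
ΔCt(wild-type) = 25.080 − 19.630 = 5.450
ΔCt(MAPK3-/-) = 27.880 − 19.755 = 8.125
ΔΔCt = 8.125 − 5.450 = 2.675
Fold change = 2^(−2.675) = 0.1566

0.157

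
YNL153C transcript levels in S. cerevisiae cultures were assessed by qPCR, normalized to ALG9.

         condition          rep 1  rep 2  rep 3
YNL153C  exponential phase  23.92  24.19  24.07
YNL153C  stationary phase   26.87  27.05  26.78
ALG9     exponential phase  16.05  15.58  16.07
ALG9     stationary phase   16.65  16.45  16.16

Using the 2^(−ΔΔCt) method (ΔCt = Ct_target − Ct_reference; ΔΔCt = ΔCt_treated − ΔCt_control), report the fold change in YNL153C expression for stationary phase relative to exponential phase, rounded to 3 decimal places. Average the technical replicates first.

Mean Ct: YNL153C exponential phase 24.060; YNL153C stationary phase 26.900; ALG9 exponential phase 15.900; ALG9 stationary phase 16.420
ΔCt(exponential phase) = 24.060 − 15.900 = 8.160
ΔCt(stationary phase) = 26.900 − 16.420 = 10.480
ΔΔCt = 10.480 − 8.160 = 2.320
Fold change = 2^(−2.320) = 0.2003

0.200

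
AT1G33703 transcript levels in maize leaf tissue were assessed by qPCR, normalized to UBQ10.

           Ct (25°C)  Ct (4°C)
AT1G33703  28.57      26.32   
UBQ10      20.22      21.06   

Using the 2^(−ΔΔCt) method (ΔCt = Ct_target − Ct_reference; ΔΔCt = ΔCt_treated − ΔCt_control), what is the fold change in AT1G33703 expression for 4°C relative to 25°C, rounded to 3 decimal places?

ΔCt(25°C) = 28.570 − 20.220 = 8.350
ΔCt(4°C) = 26.320 − 21.060 = 5.260
ΔΔCt = 5.260 − 8.350 = -3.090
Fold change = 2^(−(-3.090)) = 2^3.090 = 8.5150

8.515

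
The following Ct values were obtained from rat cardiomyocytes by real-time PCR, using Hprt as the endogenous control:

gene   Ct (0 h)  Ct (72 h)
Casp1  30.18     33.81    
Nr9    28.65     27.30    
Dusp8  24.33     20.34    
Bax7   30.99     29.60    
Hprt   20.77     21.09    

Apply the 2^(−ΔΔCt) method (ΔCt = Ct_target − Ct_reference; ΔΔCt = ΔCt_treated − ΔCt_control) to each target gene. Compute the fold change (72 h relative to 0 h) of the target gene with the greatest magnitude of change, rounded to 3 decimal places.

Casp1: ΔΔCt = (33.81−21.09) − (30.18−20.77) = 12.72 − 9.41 = 3.31; fold change = 2^-3.31 = 0.101
Nr9: ΔΔCt = (27.30−21.09) − (28.65−20.77) = 6.21 − 7.88 = -1.67; fold change = 2^1.67 = 3.182
Dusp8: ΔΔCt = (20.34−21.09) − (24.33−20.77) = -0.75 − 3.56 = -4.31; fold change = 2^4.31 = 19.835
Bax7: ΔΔCt = (29.60−21.09) − (30.99−20.77) = 8.51 − 10.22 = -1.71; fold change = 2^1.71 = 3.272
Dusp8 has the largest |ΔΔCt| = 4.31.

19.835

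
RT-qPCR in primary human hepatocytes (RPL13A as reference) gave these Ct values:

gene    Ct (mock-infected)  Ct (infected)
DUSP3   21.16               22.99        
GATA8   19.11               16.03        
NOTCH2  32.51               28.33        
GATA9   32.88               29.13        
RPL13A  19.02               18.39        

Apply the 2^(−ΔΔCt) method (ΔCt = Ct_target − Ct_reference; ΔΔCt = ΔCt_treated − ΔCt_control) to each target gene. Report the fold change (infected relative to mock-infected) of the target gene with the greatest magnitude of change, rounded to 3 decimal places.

DUSP3: ΔΔCt = (22.99−18.39) − (21.16−19.02) = 4.60 − 2.14 = 2.46; fold change = 2^-2.46 = 0.182
GATA8: ΔΔCt = (16.03−18.39) − (19.11−19.02) = -2.36 − 0.09 = -2.45; fold change = 2^2.45 = 5.464
NOTCH2: ΔΔCt = (28.33−18.39) − (32.51−19.02) = 9.94 − 13.49 = -3.55; fold change = 2^3.55 = 11.713
GATA9: ΔΔCt = (29.13−18.39) − (32.88−19.02) = 10.74 − 13.86 = -3.12; fold change = 2^3.12 = 8.694
NOTCH2 has the largest |ΔΔCt| = 3.55.

11.713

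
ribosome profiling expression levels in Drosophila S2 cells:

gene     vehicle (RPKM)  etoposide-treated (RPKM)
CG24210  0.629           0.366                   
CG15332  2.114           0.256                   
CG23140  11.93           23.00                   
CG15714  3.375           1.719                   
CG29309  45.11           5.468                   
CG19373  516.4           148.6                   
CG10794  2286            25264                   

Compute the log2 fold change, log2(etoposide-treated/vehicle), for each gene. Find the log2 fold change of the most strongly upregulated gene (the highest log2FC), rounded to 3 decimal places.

3.466

log2(0.366/0.629) = -0.781  (CG24210)
log2(0.256/2.114) = -3.046  (CG15332)
log2(23.00/11.93) = 0.947  (CG23140)
log2(1.719/3.375) = -0.973  (CG15714)
log2(5.468/45.11) = -3.044  (CG29309)
log2(148.6/516.4) = -1.797  (CG19373)
log2(25264/2286) = 3.466  (CG10794)
CG10794 is most strongly upregulated.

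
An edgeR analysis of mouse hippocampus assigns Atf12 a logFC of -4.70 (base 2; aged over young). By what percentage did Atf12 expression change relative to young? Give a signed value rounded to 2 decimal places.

Fold change = 2^(-4.70) = 0.0385
Percent change = (FC − 1) × 100% = (0.0385 − 1) × 100 = -96.15%

-96.15%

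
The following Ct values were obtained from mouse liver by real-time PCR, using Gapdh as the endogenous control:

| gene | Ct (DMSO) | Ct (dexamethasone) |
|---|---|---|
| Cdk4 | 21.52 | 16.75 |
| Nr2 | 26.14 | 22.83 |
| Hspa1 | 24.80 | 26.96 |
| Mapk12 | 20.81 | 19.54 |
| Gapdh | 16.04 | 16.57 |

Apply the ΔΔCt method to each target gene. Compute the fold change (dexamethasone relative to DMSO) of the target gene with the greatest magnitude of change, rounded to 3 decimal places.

39.397

Cdk4: ΔΔCt = (16.75−16.57) − (21.52−16.04) = 0.18 − 5.48 = -5.30; fold change = 2^5.30 = 39.397
Nr2: ΔΔCt = (22.83−16.57) − (26.14−16.04) = 6.26 − 10.10 = -3.84; fold change = 2^3.84 = 14.320
Hspa1: ΔΔCt = (26.96−16.57) − (24.80−16.04) = 10.39 − 8.76 = 1.63; fold change = 2^-1.63 = 0.323
Mapk12: ΔΔCt = (19.54−16.57) − (20.81−16.04) = 2.97 − 4.77 = -1.80; fold change = 2^1.80 = 3.482
Cdk4 has the largest |ΔΔCt| = 5.30.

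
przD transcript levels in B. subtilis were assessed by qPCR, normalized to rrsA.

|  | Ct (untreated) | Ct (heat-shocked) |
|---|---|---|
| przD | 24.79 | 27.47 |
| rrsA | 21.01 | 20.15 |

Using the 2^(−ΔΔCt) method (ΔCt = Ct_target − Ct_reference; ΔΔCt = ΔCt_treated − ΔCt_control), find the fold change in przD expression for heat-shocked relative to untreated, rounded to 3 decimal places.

0.086

ΔCt(untreated) = 24.790 − 21.010 = 3.780
ΔCt(heat-shocked) = 27.470 − 20.150 = 7.320
ΔΔCt = 7.320 − 3.780 = 3.540
Fold change = 2^(−3.540) = 0.0860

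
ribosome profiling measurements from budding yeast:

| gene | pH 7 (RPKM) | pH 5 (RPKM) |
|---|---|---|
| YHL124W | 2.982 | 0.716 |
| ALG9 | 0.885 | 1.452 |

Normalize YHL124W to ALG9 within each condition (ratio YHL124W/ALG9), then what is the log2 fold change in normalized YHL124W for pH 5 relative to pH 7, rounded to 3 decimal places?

YHL124W/ALG9 (pH 7) = 2.982 / 0.885 = 3.3695
YHL124W/ALG9 (pH 5) = 0.716 / 1.452 = 0.49311
Fold change = 0.49311 / 3.3695 = 0.1463
log2(0.1463) = -2.7725

-2.773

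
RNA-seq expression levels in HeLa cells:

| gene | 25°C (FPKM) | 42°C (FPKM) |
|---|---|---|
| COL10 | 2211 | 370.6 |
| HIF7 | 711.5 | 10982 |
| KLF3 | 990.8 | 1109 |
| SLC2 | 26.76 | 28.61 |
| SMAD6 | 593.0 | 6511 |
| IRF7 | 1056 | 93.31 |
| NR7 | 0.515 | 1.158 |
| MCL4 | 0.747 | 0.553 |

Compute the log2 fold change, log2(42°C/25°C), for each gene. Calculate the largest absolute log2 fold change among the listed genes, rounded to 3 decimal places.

3.948

log2(370.6/2211) = -2.577  (COL10)
log2(10982/711.5) = 3.948  (HIF7)
log2(1109/990.8) = 0.163  (KLF3)
log2(28.61/26.76) = 0.096  (SLC2)
log2(6511/593.0) = 3.457  (SMAD6)
log2(93.31/1056) = -3.500  (IRF7)
log2(1.158/0.515) = 1.169  (NR7)
log2(0.553/0.747) = -0.434  (MCL4)
The largest magnitude belongs to HIF7.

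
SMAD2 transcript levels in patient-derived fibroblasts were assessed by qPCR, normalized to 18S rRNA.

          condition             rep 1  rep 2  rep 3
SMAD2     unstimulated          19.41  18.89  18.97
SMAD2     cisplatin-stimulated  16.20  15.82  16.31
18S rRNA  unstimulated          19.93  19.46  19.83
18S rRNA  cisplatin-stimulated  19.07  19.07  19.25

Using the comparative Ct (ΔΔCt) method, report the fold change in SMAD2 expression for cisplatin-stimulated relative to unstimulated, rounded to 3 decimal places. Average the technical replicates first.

5.169

Mean Ct: SMAD2 unstimulated 19.090; SMAD2 cisplatin-stimulated 16.110; 18S rRNA unstimulated 19.740; 18S rRNA cisplatin-stimulated 19.130
ΔCt(unstimulated) = 19.090 − 19.740 = -0.650
ΔCt(cisplatin-stimulated) = 16.110 − 19.130 = -3.020
ΔΔCt = -3.020 − (-0.650) = -2.370
Fold change = 2^(−(-2.370)) = 2^2.370 = 5.1694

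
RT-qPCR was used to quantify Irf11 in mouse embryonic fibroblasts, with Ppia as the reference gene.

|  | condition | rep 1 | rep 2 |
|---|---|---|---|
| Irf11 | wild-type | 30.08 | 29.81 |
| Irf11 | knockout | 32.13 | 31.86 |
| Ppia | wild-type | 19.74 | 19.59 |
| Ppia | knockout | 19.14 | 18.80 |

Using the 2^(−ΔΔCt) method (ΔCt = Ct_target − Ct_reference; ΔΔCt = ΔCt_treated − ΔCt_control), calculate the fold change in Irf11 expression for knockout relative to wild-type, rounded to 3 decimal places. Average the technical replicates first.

0.149

Mean Ct: Irf11 wild-type 29.945; Irf11 knockout 31.995; Ppia wild-type 19.665; Ppia knockout 18.970
ΔCt(wild-type) = 29.945 − 19.665 = 10.280
ΔCt(knockout) = 31.995 − 18.970 = 13.025
ΔΔCt = 13.025 − 10.280 = 2.745
Fold change = 2^(−2.745) = 0.1492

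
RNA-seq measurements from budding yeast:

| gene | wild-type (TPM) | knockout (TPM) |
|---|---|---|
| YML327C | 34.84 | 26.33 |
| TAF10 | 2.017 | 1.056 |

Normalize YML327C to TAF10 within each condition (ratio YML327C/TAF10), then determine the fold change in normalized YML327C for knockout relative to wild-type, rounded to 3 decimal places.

YML327C/TAF10 (wild-type) = 34.84 / 2.017 = 17.273
YML327C/TAF10 (knockout) = 26.33 / 1.056 = 24.934
Fold change = 24.934 / 17.273 = 1.4435

1.443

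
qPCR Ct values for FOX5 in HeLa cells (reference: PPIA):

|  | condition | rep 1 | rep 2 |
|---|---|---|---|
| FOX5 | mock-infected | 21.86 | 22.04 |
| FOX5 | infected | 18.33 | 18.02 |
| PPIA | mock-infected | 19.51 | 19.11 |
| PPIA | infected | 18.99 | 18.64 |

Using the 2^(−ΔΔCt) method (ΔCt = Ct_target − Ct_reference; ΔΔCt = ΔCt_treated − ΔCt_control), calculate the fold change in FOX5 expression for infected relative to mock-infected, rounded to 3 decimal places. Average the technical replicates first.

Mean Ct: FOX5 mock-infected 21.950; FOX5 infected 18.175; PPIA mock-infected 19.310; PPIA infected 18.815
ΔCt(mock-infected) = 21.950 − 19.310 = 2.640
ΔCt(infected) = 18.175 − 18.815 = -0.640
ΔΔCt = -0.640 − 2.640 = -3.280
Fold change = 2^(−(-3.280)) = 2^3.280 = 9.7136

9.714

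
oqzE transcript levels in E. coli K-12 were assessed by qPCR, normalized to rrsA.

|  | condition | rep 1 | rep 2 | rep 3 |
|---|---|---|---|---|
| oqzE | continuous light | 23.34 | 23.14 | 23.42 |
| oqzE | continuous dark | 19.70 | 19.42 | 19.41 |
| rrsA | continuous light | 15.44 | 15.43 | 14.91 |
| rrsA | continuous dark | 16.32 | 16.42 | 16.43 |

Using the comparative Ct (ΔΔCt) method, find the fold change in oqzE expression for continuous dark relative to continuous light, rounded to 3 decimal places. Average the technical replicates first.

Mean Ct: oqzE continuous light 23.300; oqzE continuous dark 19.510; rrsA continuous light 15.260; rrsA continuous dark 16.390
ΔCt(continuous light) = 23.300 − 15.260 = 8.040
ΔCt(continuous dark) = 19.510 − 16.390 = 3.120
ΔΔCt = 3.120 − 8.040 = -4.920
Fold change = 2^(−(-4.920)) = 2^4.920 = 30.2738

30.274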